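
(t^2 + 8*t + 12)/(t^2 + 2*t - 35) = (t^2 + 8*t + 12)/(t^2 + 2*t - 35)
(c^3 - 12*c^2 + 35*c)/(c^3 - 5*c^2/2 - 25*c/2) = 2*(c - 7)/(2*c + 5)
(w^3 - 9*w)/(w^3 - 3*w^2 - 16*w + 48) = w*(w + 3)/(w^2 - 16)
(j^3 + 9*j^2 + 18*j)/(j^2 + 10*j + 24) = j*(j + 3)/(j + 4)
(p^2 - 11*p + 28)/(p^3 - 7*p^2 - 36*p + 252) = (p - 4)/(p^2 - 36)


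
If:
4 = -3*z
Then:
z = -4/3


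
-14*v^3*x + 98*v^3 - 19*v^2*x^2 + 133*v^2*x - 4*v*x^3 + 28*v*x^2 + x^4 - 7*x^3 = (-7*v + x)*(v + x)*(2*v + x)*(x - 7)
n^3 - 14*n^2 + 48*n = n*(n - 8)*(n - 6)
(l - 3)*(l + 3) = l^2 - 9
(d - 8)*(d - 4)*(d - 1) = d^3 - 13*d^2 + 44*d - 32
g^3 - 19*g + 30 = (g - 3)*(g - 2)*(g + 5)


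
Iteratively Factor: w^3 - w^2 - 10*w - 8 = (w - 4)*(w^2 + 3*w + 2) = (w - 4)*(w + 2)*(w + 1)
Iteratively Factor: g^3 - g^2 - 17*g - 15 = (g - 5)*(g^2 + 4*g + 3) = (g - 5)*(g + 3)*(g + 1)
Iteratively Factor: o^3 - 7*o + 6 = (o - 2)*(o^2 + 2*o - 3) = (o - 2)*(o - 1)*(o + 3)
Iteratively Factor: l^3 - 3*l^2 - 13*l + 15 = (l - 1)*(l^2 - 2*l - 15) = (l - 1)*(l + 3)*(l - 5)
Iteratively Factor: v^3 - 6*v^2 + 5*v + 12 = (v - 3)*(v^2 - 3*v - 4) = (v - 4)*(v - 3)*(v + 1)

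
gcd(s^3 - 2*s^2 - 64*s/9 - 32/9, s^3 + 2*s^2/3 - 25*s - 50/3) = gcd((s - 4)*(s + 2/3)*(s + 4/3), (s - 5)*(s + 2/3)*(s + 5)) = s + 2/3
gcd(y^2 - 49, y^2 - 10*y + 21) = y - 7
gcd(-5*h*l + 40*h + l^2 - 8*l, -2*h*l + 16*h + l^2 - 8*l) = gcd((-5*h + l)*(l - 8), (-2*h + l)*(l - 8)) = l - 8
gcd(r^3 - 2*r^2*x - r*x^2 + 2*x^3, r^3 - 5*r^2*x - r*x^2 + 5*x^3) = -r^2 + x^2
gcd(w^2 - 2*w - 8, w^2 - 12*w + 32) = w - 4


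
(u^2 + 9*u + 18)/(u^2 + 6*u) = (u + 3)/u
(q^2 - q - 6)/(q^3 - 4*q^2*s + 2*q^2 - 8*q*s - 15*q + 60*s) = (q + 2)/(q^2 - 4*q*s + 5*q - 20*s)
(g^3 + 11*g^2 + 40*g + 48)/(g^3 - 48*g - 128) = (g + 3)/(g - 8)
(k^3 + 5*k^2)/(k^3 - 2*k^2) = (k + 5)/(k - 2)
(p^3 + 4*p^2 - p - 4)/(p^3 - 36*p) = (p^3 + 4*p^2 - p - 4)/(p*(p^2 - 36))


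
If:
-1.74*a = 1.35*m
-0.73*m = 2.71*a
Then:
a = 0.00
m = 0.00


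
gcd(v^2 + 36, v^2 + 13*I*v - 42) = v + 6*I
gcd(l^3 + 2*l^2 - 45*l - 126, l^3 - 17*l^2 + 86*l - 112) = l - 7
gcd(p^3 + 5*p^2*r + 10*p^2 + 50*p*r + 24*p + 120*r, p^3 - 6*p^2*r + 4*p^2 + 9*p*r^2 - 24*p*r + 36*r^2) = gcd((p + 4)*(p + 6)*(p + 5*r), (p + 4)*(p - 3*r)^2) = p + 4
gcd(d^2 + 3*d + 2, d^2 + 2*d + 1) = d + 1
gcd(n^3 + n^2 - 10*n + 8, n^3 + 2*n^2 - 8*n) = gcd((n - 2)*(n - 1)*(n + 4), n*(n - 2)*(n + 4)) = n^2 + 2*n - 8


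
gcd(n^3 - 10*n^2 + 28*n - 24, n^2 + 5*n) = 1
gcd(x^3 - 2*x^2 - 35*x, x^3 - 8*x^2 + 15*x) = x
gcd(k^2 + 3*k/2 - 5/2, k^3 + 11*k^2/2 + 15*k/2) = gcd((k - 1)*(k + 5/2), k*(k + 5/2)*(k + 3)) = k + 5/2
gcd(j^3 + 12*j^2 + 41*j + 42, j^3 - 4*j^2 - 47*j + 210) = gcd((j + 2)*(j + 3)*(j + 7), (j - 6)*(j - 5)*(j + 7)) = j + 7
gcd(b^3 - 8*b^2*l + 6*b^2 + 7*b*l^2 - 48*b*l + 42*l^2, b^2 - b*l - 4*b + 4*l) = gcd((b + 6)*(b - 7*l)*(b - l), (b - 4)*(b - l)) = b - l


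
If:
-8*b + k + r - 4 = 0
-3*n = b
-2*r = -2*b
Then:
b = r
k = 7*r + 4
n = -r/3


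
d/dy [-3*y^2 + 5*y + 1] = 5 - 6*y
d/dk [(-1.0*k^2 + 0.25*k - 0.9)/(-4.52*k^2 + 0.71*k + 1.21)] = (0.42*k^2 - 10.556*k + 0.9415)/(20.4304*k^4 - 6.4184*k^3 - 10.4343*k^2 + 1.7182*k + 1.4641)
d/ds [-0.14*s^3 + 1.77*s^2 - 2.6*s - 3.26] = -0.42*s^2 + 3.54*s - 2.6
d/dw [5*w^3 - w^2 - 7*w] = 15*w^2 - 2*w - 7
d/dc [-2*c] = -2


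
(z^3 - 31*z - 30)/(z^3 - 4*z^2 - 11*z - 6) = (z + 5)/(z + 1)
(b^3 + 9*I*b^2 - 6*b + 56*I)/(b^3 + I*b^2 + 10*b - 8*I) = (b + 7*I)/(b - I)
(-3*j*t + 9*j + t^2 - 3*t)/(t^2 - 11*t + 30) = (-3*j*t + 9*j + t^2 - 3*t)/(t^2 - 11*t + 30)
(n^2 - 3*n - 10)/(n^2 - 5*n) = (n + 2)/n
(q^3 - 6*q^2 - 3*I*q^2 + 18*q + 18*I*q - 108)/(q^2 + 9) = (q^2 - 6*q*(1 + I) + 36*I)/(q - 3*I)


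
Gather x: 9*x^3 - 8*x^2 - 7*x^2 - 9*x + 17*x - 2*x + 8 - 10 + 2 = 9*x^3 - 15*x^2 + 6*x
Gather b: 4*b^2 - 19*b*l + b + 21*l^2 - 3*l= 4*b^2 + b*(1 - 19*l) + 21*l^2 - 3*l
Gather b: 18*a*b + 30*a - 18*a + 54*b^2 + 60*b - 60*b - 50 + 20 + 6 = 18*a*b + 12*a + 54*b^2 - 24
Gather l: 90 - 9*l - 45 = 45 - 9*l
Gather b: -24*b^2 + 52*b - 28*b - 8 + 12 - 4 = -24*b^2 + 24*b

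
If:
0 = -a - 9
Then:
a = -9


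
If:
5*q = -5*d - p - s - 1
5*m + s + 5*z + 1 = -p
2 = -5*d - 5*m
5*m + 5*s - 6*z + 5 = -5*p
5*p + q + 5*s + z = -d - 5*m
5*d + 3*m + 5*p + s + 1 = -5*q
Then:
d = 517/645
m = -155/129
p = 155/172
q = -264/215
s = 119/516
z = 100/129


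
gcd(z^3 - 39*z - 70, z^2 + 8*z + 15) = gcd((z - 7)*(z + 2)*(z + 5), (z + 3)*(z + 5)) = z + 5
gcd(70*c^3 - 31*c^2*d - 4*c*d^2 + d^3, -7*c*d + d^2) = 7*c - d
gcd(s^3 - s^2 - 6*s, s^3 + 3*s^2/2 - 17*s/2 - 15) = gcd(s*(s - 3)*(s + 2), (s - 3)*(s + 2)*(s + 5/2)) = s^2 - s - 6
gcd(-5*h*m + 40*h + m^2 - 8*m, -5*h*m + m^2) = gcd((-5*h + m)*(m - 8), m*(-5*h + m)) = 5*h - m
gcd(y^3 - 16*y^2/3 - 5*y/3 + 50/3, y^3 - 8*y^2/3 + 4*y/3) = y - 2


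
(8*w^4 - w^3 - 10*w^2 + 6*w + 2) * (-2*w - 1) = -16*w^5 - 6*w^4 + 21*w^3 - 2*w^2 - 10*w - 2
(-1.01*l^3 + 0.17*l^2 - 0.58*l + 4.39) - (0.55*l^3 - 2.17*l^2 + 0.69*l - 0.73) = -1.56*l^3 + 2.34*l^2 - 1.27*l + 5.12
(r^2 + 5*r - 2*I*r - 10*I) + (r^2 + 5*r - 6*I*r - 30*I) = 2*r^2 + 10*r - 8*I*r - 40*I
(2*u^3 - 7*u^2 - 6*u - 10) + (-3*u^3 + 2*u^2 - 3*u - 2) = -u^3 - 5*u^2 - 9*u - 12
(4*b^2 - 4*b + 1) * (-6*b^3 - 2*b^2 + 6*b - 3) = -24*b^5 + 16*b^4 + 26*b^3 - 38*b^2 + 18*b - 3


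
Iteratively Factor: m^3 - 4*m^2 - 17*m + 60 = (m - 5)*(m^2 + m - 12) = (m - 5)*(m - 3)*(m + 4)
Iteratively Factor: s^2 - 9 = (s + 3)*(s - 3)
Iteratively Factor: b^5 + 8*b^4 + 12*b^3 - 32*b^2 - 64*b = (b)*(b^4 + 8*b^3 + 12*b^2 - 32*b - 64) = b*(b + 2)*(b^3 + 6*b^2 - 32) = b*(b + 2)*(b + 4)*(b^2 + 2*b - 8) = b*(b + 2)*(b + 4)^2*(b - 2)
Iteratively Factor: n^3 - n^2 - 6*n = (n)*(n^2 - n - 6) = n*(n - 3)*(n + 2)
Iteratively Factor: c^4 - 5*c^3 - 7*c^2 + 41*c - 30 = (c - 1)*(c^3 - 4*c^2 - 11*c + 30) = (c - 1)*(c + 3)*(c^2 - 7*c + 10) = (c - 5)*(c - 1)*(c + 3)*(c - 2)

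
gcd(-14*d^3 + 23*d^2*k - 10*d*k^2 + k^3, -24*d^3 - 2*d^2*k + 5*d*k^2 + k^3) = 2*d - k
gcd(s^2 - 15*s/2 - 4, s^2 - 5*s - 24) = s - 8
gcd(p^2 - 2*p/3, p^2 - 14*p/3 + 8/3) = p - 2/3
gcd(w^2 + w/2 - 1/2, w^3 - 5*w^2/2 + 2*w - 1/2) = w - 1/2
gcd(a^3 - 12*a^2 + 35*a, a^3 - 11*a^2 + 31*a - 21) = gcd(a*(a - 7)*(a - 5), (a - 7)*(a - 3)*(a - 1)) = a - 7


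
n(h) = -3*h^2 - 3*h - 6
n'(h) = -6*h - 3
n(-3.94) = -40.75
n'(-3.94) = 20.64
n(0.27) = -7.03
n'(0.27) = -4.62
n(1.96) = -23.40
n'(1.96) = -14.76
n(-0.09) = -5.75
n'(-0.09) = -2.46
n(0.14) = -6.48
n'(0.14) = -3.84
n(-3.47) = -31.71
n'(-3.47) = 17.82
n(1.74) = -20.30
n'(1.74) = -13.44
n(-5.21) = -71.80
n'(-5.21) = 28.26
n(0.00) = -6.00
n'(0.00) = -3.00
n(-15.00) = -636.00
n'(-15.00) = 87.00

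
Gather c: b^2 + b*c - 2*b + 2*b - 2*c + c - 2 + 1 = b^2 + c*(b - 1) - 1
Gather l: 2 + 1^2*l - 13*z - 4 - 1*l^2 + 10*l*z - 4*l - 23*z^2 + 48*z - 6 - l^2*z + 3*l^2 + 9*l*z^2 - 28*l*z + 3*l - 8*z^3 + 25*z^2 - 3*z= l^2*(2 - z) + l*(9*z^2 - 18*z) - 8*z^3 + 2*z^2 + 32*z - 8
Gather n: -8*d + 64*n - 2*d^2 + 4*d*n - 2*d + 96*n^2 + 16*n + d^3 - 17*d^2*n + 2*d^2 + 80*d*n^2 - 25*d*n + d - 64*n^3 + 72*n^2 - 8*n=d^3 - 9*d - 64*n^3 + n^2*(80*d + 168) + n*(-17*d^2 - 21*d + 72)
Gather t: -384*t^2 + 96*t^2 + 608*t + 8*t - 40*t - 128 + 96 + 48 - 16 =-288*t^2 + 576*t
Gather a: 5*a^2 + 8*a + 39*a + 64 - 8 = 5*a^2 + 47*a + 56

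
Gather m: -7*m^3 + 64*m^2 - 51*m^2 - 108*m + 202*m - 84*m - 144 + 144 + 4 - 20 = -7*m^3 + 13*m^2 + 10*m - 16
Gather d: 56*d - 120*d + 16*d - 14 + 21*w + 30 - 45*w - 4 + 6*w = -48*d - 18*w + 12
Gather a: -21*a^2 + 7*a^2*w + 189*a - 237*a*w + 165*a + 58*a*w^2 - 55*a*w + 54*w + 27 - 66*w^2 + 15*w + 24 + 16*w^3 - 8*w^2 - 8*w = a^2*(7*w - 21) + a*(58*w^2 - 292*w + 354) + 16*w^3 - 74*w^2 + 61*w + 51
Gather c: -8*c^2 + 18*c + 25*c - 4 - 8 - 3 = -8*c^2 + 43*c - 15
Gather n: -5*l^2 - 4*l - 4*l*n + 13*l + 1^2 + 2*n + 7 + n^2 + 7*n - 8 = -5*l^2 + 9*l + n^2 + n*(9 - 4*l)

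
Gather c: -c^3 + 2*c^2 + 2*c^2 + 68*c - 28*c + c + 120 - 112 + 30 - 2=-c^3 + 4*c^2 + 41*c + 36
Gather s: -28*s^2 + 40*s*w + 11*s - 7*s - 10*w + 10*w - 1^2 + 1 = -28*s^2 + s*(40*w + 4)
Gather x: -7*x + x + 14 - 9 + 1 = 6 - 6*x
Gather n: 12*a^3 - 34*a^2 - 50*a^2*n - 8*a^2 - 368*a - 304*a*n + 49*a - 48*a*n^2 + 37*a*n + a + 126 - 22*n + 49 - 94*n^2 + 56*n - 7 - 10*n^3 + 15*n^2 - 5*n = 12*a^3 - 42*a^2 - 318*a - 10*n^3 + n^2*(-48*a - 79) + n*(-50*a^2 - 267*a + 29) + 168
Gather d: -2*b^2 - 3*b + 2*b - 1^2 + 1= -2*b^2 - b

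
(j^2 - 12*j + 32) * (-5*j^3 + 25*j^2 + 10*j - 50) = -5*j^5 + 85*j^4 - 450*j^3 + 630*j^2 + 920*j - 1600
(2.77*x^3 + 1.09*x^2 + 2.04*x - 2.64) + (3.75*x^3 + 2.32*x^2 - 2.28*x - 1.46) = 6.52*x^3 + 3.41*x^2 - 0.24*x - 4.1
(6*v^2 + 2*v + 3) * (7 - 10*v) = -60*v^3 + 22*v^2 - 16*v + 21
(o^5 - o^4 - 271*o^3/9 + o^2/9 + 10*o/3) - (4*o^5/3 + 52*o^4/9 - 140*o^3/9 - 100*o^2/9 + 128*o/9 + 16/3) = -o^5/3 - 61*o^4/9 - 131*o^3/9 + 101*o^2/9 - 98*o/9 - 16/3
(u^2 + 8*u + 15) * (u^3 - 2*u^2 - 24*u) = u^5 + 6*u^4 - 25*u^3 - 222*u^2 - 360*u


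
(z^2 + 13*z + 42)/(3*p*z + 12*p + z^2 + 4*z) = (z^2 + 13*z + 42)/(3*p*z + 12*p + z^2 + 4*z)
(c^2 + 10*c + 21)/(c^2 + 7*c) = (c + 3)/c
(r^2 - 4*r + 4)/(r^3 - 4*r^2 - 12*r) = (-r^2 + 4*r - 4)/(r*(-r^2 + 4*r + 12))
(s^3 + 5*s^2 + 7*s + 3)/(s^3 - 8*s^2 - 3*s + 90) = (s^2 + 2*s + 1)/(s^2 - 11*s + 30)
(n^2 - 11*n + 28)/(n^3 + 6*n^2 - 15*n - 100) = (n - 7)/(n^2 + 10*n + 25)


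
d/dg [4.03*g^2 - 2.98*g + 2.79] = 8.06*g - 2.98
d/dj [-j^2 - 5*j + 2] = -2*j - 5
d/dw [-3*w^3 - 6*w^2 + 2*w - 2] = -9*w^2 - 12*w + 2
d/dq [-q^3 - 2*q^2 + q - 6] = -3*q^2 - 4*q + 1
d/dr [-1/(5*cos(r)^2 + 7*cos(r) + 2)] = -(10*cos(r) + 7)*sin(r)/(5*cos(r)^2 + 7*cos(r) + 2)^2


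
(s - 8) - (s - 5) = -3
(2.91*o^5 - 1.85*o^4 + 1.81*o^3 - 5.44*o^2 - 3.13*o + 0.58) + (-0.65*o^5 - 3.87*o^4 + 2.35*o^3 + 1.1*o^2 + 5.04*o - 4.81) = 2.26*o^5 - 5.72*o^4 + 4.16*o^3 - 4.34*o^2 + 1.91*o - 4.23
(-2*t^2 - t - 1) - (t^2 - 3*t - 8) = -3*t^2 + 2*t + 7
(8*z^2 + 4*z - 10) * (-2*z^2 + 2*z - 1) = -16*z^4 + 8*z^3 + 20*z^2 - 24*z + 10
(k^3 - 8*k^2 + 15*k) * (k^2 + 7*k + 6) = k^5 - k^4 - 35*k^3 + 57*k^2 + 90*k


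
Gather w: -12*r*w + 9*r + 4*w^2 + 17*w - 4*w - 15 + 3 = 9*r + 4*w^2 + w*(13 - 12*r) - 12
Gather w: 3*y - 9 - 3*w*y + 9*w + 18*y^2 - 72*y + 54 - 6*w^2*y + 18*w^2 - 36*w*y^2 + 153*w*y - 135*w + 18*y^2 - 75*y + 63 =w^2*(18 - 6*y) + w*(-36*y^2 + 150*y - 126) + 36*y^2 - 144*y + 108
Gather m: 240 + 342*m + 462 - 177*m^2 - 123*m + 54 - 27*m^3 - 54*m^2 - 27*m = -27*m^3 - 231*m^2 + 192*m + 756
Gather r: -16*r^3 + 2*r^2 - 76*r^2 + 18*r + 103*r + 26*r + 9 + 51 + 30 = -16*r^3 - 74*r^2 + 147*r + 90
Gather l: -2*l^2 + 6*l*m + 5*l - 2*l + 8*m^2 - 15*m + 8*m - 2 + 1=-2*l^2 + l*(6*m + 3) + 8*m^2 - 7*m - 1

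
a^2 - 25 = (a - 5)*(a + 5)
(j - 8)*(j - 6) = j^2 - 14*j + 48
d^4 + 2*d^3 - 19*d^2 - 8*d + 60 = (d - 3)*(d - 2)*(d + 2)*(d + 5)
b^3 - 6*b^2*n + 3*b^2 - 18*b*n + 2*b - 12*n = (b + 1)*(b + 2)*(b - 6*n)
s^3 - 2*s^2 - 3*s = s*(s - 3)*(s + 1)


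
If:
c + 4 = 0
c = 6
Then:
No Solution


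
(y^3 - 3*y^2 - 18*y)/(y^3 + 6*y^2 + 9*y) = (y - 6)/(y + 3)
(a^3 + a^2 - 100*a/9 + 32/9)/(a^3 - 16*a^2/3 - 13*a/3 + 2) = (3*a^2 + 4*a - 32)/(3*(a^2 - 5*a - 6))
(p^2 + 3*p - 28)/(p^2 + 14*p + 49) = (p - 4)/(p + 7)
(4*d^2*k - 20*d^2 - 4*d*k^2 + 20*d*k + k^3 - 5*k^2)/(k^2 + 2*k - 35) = (4*d^2 - 4*d*k + k^2)/(k + 7)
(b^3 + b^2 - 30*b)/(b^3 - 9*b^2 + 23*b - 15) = b*(b + 6)/(b^2 - 4*b + 3)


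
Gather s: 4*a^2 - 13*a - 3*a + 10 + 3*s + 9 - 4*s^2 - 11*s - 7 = 4*a^2 - 16*a - 4*s^2 - 8*s + 12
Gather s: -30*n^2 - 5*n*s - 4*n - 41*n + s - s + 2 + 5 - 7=-30*n^2 - 5*n*s - 45*n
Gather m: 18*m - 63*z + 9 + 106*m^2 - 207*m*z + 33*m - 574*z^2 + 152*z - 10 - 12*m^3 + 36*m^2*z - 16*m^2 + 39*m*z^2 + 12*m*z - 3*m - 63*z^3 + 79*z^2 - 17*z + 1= -12*m^3 + m^2*(36*z + 90) + m*(39*z^2 - 195*z + 48) - 63*z^3 - 495*z^2 + 72*z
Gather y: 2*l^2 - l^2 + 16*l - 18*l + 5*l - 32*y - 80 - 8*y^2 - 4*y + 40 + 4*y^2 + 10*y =l^2 + 3*l - 4*y^2 - 26*y - 40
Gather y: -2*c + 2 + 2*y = -2*c + 2*y + 2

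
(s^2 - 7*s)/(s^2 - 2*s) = (s - 7)/(s - 2)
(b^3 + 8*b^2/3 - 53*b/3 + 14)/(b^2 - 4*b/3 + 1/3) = (3*b^2 + 11*b - 42)/(3*b - 1)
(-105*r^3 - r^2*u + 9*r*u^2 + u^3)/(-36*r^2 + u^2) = (105*r^3 + r^2*u - 9*r*u^2 - u^3)/(36*r^2 - u^2)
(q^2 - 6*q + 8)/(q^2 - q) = (q^2 - 6*q + 8)/(q*(q - 1))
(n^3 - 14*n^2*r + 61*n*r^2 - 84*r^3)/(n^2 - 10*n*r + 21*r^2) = n - 4*r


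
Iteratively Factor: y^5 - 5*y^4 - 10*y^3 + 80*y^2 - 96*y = (y - 4)*(y^4 - y^3 - 14*y^2 + 24*y) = (y - 4)*(y + 4)*(y^3 - 5*y^2 + 6*y) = (y - 4)*(y - 3)*(y + 4)*(y^2 - 2*y) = (y - 4)*(y - 3)*(y - 2)*(y + 4)*(y)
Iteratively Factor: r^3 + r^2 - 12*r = (r + 4)*(r^2 - 3*r) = r*(r + 4)*(r - 3)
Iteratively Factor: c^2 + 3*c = (c)*(c + 3)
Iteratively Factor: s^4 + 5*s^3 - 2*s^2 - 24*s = (s)*(s^3 + 5*s^2 - 2*s - 24) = s*(s + 3)*(s^2 + 2*s - 8) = s*(s - 2)*(s + 3)*(s + 4)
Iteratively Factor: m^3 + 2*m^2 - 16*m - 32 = (m - 4)*(m^2 + 6*m + 8) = (m - 4)*(m + 4)*(m + 2)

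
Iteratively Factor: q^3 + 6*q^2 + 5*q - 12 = (q + 4)*(q^2 + 2*q - 3) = (q - 1)*(q + 4)*(q + 3)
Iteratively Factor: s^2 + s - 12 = (s - 3)*(s + 4)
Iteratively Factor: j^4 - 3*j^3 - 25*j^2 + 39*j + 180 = (j + 3)*(j^3 - 6*j^2 - 7*j + 60) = (j - 4)*(j + 3)*(j^2 - 2*j - 15) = (j - 5)*(j - 4)*(j + 3)*(j + 3)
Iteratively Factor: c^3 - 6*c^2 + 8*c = (c)*(c^2 - 6*c + 8) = c*(c - 2)*(c - 4)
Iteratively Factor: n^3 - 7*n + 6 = (n - 2)*(n^2 + 2*n - 3) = (n - 2)*(n - 1)*(n + 3)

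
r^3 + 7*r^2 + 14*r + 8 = (r + 1)*(r + 2)*(r + 4)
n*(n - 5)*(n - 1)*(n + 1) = n^4 - 5*n^3 - n^2 + 5*n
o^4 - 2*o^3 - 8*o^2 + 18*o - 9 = (o - 3)*(o - 1)^2*(o + 3)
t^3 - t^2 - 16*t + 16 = (t - 4)*(t - 1)*(t + 4)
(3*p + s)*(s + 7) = 3*p*s + 21*p + s^2 + 7*s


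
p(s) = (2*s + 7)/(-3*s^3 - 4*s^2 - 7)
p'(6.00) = 0.01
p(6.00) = -0.02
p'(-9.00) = 0.00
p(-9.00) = -0.00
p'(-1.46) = 0.48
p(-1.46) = -0.66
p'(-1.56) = 0.91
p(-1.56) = -0.73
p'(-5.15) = -0.00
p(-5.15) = -0.01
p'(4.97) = 0.02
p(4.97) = -0.04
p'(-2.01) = 43.54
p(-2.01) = 2.48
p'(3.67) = 0.04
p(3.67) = -0.07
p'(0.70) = 0.64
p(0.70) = -0.84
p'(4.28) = 0.02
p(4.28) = -0.05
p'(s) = (2*s + 7)*(9*s^2 + 8*s)/(-3*s^3 - 4*s^2 - 7)^2 + 2/(-3*s^3 - 4*s^2 - 7) = (-6*s^3 - 8*s^2 + s*(2*s + 7)*(9*s + 8) - 14)/(3*s^3 + 4*s^2 + 7)^2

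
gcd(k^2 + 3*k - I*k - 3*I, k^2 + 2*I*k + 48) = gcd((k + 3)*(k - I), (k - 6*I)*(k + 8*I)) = 1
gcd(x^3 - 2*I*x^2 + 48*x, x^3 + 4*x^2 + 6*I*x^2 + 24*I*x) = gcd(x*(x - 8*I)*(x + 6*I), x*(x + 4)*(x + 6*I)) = x^2 + 6*I*x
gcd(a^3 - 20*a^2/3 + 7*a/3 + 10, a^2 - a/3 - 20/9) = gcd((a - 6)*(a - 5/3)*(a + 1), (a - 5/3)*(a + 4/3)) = a - 5/3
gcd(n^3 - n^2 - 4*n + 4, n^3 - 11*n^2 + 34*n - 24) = n - 1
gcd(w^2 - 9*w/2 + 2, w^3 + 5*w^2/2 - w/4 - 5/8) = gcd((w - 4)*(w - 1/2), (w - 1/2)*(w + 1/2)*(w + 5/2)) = w - 1/2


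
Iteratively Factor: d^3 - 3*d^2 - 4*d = (d)*(d^2 - 3*d - 4) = d*(d + 1)*(d - 4)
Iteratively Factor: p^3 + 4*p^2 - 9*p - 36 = (p + 4)*(p^2 - 9) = (p + 3)*(p + 4)*(p - 3)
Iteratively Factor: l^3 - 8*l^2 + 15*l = (l - 5)*(l^2 - 3*l) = (l - 5)*(l - 3)*(l)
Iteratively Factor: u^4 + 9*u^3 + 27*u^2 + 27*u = (u + 3)*(u^3 + 6*u^2 + 9*u) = u*(u + 3)*(u^2 + 6*u + 9) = u*(u + 3)^2*(u + 3)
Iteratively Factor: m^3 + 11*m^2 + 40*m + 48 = (m + 4)*(m^2 + 7*m + 12) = (m + 4)^2*(m + 3)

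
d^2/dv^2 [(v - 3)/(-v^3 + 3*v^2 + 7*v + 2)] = 2*((v - 3)*(-3*v^2 + 6*v + 7)^2 + (3*v^2 - 6*v + 3*(v - 3)*(v - 1) - 7)*(-v^3 + 3*v^2 + 7*v + 2))/(-v^3 + 3*v^2 + 7*v + 2)^3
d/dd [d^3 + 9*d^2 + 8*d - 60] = 3*d^2 + 18*d + 8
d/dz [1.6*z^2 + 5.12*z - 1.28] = 3.2*z + 5.12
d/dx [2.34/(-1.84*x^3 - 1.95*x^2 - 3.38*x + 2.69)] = (12.9168*x^2 + 9.126*x + 7.9092)/(1.84*x^3 + 1.95*x^2 + 3.38*x - 2.69)^2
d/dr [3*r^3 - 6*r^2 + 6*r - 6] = 9*r^2 - 12*r + 6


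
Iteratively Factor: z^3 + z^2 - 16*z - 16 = (z + 4)*(z^2 - 3*z - 4) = (z - 4)*(z + 4)*(z + 1)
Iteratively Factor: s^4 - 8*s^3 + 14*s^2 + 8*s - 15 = (s - 3)*(s^3 - 5*s^2 - s + 5) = (s - 3)*(s - 1)*(s^2 - 4*s - 5) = (s - 3)*(s - 1)*(s + 1)*(s - 5)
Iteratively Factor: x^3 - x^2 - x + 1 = (x + 1)*(x^2 - 2*x + 1) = (x - 1)*(x + 1)*(x - 1)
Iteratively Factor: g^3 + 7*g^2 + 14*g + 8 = (g + 1)*(g^2 + 6*g + 8) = (g + 1)*(g + 2)*(g + 4)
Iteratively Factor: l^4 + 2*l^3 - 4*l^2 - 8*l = (l + 2)*(l^3 - 4*l) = (l - 2)*(l + 2)*(l^2 + 2*l) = (l - 2)*(l + 2)^2*(l)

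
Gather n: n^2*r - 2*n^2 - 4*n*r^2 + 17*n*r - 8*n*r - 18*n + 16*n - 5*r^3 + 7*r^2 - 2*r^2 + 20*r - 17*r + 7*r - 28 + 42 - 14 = n^2*(r - 2) + n*(-4*r^2 + 9*r - 2) - 5*r^3 + 5*r^2 + 10*r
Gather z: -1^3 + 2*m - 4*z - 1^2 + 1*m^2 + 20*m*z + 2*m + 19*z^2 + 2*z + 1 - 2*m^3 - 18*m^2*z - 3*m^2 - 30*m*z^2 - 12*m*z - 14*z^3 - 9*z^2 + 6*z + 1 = -2*m^3 - 2*m^2 + 4*m - 14*z^3 + z^2*(10 - 30*m) + z*(-18*m^2 + 8*m + 4)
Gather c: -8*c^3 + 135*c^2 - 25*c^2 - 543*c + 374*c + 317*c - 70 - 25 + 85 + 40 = -8*c^3 + 110*c^2 + 148*c + 30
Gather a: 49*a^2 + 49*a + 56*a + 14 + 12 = 49*a^2 + 105*a + 26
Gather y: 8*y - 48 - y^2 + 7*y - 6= -y^2 + 15*y - 54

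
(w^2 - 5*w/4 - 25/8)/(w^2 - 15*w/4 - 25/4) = (w - 5/2)/(w - 5)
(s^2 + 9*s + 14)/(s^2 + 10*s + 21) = (s + 2)/(s + 3)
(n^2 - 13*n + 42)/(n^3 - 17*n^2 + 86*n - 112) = (n - 6)/(n^2 - 10*n + 16)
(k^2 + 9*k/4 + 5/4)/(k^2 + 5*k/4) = (k + 1)/k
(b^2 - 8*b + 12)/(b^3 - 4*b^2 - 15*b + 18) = (b - 2)/(b^2 + 2*b - 3)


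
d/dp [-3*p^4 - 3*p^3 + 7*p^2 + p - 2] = -12*p^3 - 9*p^2 + 14*p + 1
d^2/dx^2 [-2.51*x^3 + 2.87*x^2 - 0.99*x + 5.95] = 5.74 - 15.06*x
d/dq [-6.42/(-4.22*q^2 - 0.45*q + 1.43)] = (-54.1848*q - 2.889)/(4.22*q^2 + 0.45*q - 1.43)^2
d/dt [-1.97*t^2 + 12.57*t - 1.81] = 12.57 - 3.94*t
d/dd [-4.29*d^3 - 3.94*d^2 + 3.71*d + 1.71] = -12.87*d^2 - 7.88*d + 3.71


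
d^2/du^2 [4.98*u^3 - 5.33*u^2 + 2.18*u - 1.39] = 29.88*u - 10.66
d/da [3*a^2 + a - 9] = 6*a + 1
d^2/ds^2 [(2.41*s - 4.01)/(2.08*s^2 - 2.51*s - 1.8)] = ((28.7798 - 30.0768*s)*(-2.08*s^2 + 2.51*s + 1.8) - (2.41*s - 4.01)*(4.16*s - 2.51)*(8.32*s - 5.02))/(-2.08*s^2 + 2.51*s + 1.8)^3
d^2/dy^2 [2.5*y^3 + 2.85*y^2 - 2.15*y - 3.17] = 15.0*y + 5.7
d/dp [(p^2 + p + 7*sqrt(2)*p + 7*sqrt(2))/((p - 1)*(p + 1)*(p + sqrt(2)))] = (-p^2 - 14*sqrt(2)*p - 14 + 6*sqrt(2))/(p^4 - 2*p^3 + 2*sqrt(2)*p^3 - 4*sqrt(2)*p^2 + 3*p^2 - 4*p + 2*sqrt(2)*p + 2)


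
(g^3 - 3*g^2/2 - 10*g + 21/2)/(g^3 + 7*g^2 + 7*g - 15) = (g - 7/2)/(g + 5)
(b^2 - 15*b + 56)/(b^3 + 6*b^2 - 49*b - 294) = (b - 8)/(b^2 + 13*b + 42)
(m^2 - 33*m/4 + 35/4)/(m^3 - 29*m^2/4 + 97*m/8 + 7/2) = 2*(4*m^2 - 33*m + 35)/(8*m^3 - 58*m^2 + 97*m + 28)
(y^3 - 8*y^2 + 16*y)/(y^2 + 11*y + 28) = y*(y^2 - 8*y + 16)/(y^2 + 11*y + 28)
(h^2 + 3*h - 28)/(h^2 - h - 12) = (h + 7)/(h + 3)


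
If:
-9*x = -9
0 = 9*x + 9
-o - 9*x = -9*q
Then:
No Solution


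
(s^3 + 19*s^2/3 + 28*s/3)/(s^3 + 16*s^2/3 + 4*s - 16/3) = s*(3*s + 7)/(3*s^2 + 4*s - 4)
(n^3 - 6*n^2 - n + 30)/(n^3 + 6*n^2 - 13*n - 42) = (n - 5)/(n + 7)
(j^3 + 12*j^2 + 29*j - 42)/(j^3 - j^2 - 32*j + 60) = (j^2 + 6*j - 7)/(j^2 - 7*j + 10)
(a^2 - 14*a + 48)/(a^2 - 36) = (a - 8)/(a + 6)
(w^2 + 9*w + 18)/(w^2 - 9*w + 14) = (w^2 + 9*w + 18)/(w^2 - 9*w + 14)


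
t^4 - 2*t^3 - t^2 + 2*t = t*(t - 2)*(t - 1)*(t + 1)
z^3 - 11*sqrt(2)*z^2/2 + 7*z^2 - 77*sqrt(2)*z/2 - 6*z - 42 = (z + 7)*(z - 6*sqrt(2))*(z + sqrt(2)/2)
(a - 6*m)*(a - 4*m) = a^2 - 10*a*m + 24*m^2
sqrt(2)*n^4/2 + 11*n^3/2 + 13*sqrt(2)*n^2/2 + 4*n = n*(n/2 + sqrt(2)/2)*(n + 4*sqrt(2))*(sqrt(2)*n + 1)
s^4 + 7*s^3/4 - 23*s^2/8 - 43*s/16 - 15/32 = (s - 3/2)*(s + 1/4)*(s + 1/2)*(s + 5/2)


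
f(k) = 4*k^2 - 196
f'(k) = 8*k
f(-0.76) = -193.69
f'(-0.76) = -6.08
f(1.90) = -181.56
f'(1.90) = 15.20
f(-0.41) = -195.33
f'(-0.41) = -3.28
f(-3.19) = -155.30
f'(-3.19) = -25.52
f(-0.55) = -194.79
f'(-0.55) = -4.40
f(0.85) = -193.11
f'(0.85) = 6.80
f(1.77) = -183.47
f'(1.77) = 14.16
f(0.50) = -195.00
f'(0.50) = 4.00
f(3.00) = -160.00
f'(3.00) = 24.00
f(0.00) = -196.00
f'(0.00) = 0.00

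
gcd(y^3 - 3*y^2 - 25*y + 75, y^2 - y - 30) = y + 5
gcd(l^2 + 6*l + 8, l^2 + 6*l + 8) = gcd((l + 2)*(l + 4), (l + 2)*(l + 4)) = l^2 + 6*l + 8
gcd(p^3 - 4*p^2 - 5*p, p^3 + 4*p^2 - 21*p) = p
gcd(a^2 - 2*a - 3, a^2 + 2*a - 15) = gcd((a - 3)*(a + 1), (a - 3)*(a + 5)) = a - 3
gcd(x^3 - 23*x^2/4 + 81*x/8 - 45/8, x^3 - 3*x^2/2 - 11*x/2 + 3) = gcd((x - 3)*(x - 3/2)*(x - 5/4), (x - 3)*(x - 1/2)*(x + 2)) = x - 3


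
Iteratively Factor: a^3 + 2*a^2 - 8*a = (a + 4)*(a^2 - 2*a) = (a - 2)*(a + 4)*(a)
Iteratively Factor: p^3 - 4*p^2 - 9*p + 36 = (p - 4)*(p^2 - 9) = (p - 4)*(p + 3)*(p - 3)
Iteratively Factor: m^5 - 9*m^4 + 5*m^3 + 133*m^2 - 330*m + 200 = (m - 2)*(m^4 - 7*m^3 - 9*m^2 + 115*m - 100) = (m - 2)*(m + 4)*(m^3 - 11*m^2 + 35*m - 25) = (m - 2)*(m - 1)*(m + 4)*(m^2 - 10*m + 25) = (m - 5)*(m - 2)*(m - 1)*(m + 4)*(m - 5)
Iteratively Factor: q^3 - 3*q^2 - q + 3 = (q - 3)*(q^2 - 1) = (q - 3)*(q - 1)*(q + 1)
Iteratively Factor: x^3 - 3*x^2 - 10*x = (x)*(x^2 - 3*x - 10) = x*(x - 5)*(x + 2)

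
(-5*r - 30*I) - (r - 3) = -6*r + 3 - 30*I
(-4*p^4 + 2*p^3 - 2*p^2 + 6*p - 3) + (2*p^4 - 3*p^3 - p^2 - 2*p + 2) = -2*p^4 - p^3 - 3*p^2 + 4*p - 1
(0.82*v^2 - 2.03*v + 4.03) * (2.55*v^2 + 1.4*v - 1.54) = 2.091*v^4 - 4.0285*v^3 + 6.1717*v^2 + 8.7682*v - 6.2062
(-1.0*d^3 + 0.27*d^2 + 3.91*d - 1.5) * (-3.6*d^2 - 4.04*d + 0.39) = 3.6*d^5 + 3.068*d^4 - 15.5568*d^3 - 10.2911*d^2 + 7.5849*d - 0.585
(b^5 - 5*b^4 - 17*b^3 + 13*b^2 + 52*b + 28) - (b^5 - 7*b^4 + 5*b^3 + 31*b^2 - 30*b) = 2*b^4 - 22*b^3 - 18*b^2 + 82*b + 28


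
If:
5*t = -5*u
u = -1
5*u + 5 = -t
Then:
No Solution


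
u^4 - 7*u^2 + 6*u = u*(u - 2)*(u - 1)*(u + 3)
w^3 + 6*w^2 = w^2*(w + 6)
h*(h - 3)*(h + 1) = h^3 - 2*h^2 - 3*h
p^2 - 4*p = p*(p - 4)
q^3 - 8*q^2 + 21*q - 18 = (q - 3)^2*(q - 2)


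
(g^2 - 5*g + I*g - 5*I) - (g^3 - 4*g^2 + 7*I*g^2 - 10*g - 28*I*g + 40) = -g^3 + 5*g^2 - 7*I*g^2 + 5*g + 29*I*g - 40 - 5*I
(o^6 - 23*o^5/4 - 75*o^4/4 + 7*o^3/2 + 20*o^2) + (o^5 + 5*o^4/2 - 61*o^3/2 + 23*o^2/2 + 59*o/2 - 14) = o^6 - 19*o^5/4 - 65*o^4/4 - 27*o^3 + 63*o^2/2 + 59*o/2 - 14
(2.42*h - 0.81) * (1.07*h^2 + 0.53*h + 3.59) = 2.5894*h^3 + 0.4159*h^2 + 8.2585*h - 2.9079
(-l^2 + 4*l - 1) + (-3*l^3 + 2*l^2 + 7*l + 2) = -3*l^3 + l^2 + 11*l + 1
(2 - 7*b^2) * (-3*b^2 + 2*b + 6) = 21*b^4 - 14*b^3 - 48*b^2 + 4*b + 12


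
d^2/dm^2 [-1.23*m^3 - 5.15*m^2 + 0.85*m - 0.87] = -7.38*m - 10.3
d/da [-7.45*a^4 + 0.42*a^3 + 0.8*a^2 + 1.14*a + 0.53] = -29.8*a^3 + 1.26*a^2 + 1.6*a + 1.14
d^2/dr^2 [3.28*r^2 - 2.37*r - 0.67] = 6.56000000000000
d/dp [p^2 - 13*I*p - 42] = 2*p - 13*I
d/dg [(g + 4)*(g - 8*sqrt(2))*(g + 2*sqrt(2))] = 3*g^2 - 12*sqrt(2)*g + 8*g - 24*sqrt(2) - 32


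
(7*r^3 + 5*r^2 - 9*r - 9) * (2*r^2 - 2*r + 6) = 14*r^5 - 4*r^4 + 14*r^3 + 30*r^2 - 36*r - 54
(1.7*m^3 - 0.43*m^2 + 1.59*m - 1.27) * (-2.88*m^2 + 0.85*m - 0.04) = -4.896*m^5 + 2.6834*m^4 - 5.0127*m^3 + 5.0263*m^2 - 1.1431*m + 0.0508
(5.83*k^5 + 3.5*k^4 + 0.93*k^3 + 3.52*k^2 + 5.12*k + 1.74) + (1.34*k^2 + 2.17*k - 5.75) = 5.83*k^5 + 3.5*k^4 + 0.93*k^3 + 4.86*k^2 + 7.29*k - 4.01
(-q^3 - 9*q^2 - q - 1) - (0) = -q^3 - 9*q^2 - q - 1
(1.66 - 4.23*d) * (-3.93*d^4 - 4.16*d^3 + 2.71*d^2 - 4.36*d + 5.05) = 16.6239*d^5 + 11.073*d^4 - 18.3689*d^3 + 22.9414*d^2 - 28.5991*d + 8.383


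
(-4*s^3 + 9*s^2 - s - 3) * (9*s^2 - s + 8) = -36*s^5 + 85*s^4 - 50*s^3 + 46*s^2 - 5*s - 24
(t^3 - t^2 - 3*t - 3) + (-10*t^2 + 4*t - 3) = t^3 - 11*t^2 + t - 6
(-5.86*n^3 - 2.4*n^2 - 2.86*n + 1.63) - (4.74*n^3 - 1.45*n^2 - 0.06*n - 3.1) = -10.6*n^3 - 0.95*n^2 - 2.8*n + 4.73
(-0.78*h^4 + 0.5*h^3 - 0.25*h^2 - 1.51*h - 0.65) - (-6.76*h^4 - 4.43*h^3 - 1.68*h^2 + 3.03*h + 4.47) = 5.98*h^4 + 4.93*h^3 + 1.43*h^2 - 4.54*h - 5.12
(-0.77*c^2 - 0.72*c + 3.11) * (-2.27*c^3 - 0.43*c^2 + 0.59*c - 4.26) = 1.7479*c^5 + 1.9655*c^4 - 7.2044*c^3 + 1.5181*c^2 + 4.9021*c - 13.2486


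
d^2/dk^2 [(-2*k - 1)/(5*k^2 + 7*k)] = 2*(-50*k^3 - 75*k^2 - 105*k - 49)/(k^3*(125*k^3 + 525*k^2 + 735*k + 343))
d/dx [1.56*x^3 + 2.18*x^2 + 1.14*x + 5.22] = 4.68*x^2 + 4.36*x + 1.14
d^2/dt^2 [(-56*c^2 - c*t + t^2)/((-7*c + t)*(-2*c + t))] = 4*c*(-1841*c^3 + 777*c^2*t - 105*c*t^2 + 4*t^3)/(2744*c^6 - 5292*c^5*t + 3990*c^4*t^2 - 1485*c^3*t^3 + 285*c^2*t^4 - 27*c*t^5 + t^6)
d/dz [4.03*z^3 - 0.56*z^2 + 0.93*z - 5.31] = 12.09*z^2 - 1.12*z + 0.93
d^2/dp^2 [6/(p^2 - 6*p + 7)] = 12*(-p^2 + 6*p + 4*(p - 3)^2 - 7)/(p^2 - 6*p + 7)^3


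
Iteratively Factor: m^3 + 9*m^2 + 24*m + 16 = (m + 1)*(m^2 + 8*m + 16) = (m + 1)*(m + 4)*(m + 4)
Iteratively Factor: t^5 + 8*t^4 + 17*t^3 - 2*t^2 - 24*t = (t + 4)*(t^4 + 4*t^3 + t^2 - 6*t) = (t - 1)*(t + 4)*(t^3 + 5*t^2 + 6*t) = (t - 1)*(t + 2)*(t + 4)*(t^2 + 3*t) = (t - 1)*(t + 2)*(t + 3)*(t + 4)*(t)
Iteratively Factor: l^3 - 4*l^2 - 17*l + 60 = (l - 3)*(l^2 - l - 20) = (l - 3)*(l + 4)*(l - 5)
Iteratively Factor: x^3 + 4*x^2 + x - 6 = (x - 1)*(x^2 + 5*x + 6) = (x - 1)*(x + 3)*(x + 2)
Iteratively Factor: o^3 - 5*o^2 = (o)*(o^2 - 5*o) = o^2*(o - 5)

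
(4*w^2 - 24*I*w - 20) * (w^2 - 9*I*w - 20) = 4*w^4 - 60*I*w^3 - 316*w^2 + 660*I*w + 400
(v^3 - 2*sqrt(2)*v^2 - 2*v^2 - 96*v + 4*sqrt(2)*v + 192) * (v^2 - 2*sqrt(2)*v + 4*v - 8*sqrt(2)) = v^5 - 4*sqrt(2)*v^4 + 2*v^4 - 96*v^3 - 8*sqrt(2)*v^3 - 176*v^2 + 224*sqrt(2)*v^2 + 384*sqrt(2)*v + 704*v - 1536*sqrt(2)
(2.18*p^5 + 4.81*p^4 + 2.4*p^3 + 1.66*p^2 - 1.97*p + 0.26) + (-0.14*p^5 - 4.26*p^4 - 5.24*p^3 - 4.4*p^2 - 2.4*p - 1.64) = 2.04*p^5 + 0.55*p^4 - 2.84*p^3 - 2.74*p^2 - 4.37*p - 1.38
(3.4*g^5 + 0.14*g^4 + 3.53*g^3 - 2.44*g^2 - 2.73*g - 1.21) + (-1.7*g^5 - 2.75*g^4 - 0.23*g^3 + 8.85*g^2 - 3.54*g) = 1.7*g^5 - 2.61*g^4 + 3.3*g^3 + 6.41*g^2 - 6.27*g - 1.21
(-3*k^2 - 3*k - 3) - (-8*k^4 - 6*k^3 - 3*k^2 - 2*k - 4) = 8*k^4 + 6*k^3 - k + 1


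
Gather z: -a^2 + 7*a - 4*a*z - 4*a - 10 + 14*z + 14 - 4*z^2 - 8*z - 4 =-a^2 + 3*a - 4*z^2 + z*(6 - 4*a)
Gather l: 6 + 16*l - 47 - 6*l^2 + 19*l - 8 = -6*l^2 + 35*l - 49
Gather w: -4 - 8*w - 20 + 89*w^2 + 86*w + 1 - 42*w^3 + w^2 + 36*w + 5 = -42*w^3 + 90*w^2 + 114*w - 18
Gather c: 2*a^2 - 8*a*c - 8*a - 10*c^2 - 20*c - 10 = 2*a^2 - 8*a - 10*c^2 + c*(-8*a - 20) - 10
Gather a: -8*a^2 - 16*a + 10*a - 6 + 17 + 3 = -8*a^2 - 6*a + 14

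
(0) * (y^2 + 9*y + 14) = 0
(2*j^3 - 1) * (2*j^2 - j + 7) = 4*j^5 - 2*j^4 + 14*j^3 - 2*j^2 + j - 7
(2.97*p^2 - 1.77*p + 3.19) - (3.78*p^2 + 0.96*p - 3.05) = -0.81*p^2 - 2.73*p + 6.24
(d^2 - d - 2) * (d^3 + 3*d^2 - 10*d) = d^5 + 2*d^4 - 15*d^3 + 4*d^2 + 20*d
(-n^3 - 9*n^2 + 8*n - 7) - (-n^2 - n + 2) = -n^3 - 8*n^2 + 9*n - 9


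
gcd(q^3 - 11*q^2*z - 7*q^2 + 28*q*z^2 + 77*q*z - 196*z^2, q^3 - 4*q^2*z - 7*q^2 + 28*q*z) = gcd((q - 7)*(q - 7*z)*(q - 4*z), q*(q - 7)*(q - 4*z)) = -q^2 + 4*q*z + 7*q - 28*z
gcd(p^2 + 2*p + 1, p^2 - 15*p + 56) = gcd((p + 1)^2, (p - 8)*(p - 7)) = 1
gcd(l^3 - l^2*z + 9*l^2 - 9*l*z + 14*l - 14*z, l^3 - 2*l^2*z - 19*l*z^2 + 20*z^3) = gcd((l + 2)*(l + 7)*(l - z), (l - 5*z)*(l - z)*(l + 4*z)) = -l + z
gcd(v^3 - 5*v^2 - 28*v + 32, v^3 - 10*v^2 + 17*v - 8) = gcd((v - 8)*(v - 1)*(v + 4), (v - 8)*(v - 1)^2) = v^2 - 9*v + 8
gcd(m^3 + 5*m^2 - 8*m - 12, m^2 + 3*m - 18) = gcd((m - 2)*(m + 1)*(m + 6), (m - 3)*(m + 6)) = m + 6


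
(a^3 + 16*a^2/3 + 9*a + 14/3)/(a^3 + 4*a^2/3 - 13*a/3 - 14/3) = (a + 2)/(a - 2)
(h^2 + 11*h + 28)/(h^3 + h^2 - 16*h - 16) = (h + 7)/(h^2 - 3*h - 4)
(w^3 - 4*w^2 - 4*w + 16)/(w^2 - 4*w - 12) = (w^2 - 6*w + 8)/(w - 6)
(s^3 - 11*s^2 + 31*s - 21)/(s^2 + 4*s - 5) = (s^2 - 10*s + 21)/(s + 5)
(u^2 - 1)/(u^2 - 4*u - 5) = (u - 1)/(u - 5)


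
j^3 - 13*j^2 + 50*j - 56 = (j - 7)*(j - 4)*(j - 2)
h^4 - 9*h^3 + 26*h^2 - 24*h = h*(h - 4)*(h - 3)*(h - 2)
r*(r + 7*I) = r^2 + 7*I*r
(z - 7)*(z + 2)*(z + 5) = z^3 - 39*z - 70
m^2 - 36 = (m - 6)*(m + 6)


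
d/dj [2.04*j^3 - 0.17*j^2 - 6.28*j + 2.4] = 6.12*j^2 - 0.34*j - 6.28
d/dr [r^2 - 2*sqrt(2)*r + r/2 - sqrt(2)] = 2*r - 2*sqrt(2) + 1/2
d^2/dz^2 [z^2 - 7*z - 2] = 2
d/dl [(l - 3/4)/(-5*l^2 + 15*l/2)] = (8*l^2 - 12*l + 9)/(10*l^2*(4*l^2 - 12*l + 9))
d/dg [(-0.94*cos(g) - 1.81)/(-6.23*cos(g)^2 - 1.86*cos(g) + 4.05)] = (5.8562*cos(g)^2 + 22.5526*cos(g) + 7.1736)*sin(g)/(38.8129*cos(g)^4 + 23.1756*cos(g)^3 - 47.0034*cos(g)^2 - 15.066*cos(g) + 16.4025)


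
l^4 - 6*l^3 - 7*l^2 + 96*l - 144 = (l - 4)*(l - 3)^2*(l + 4)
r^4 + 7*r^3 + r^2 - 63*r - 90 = (r - 3)*(r + 2)*(r + 3)*(r + 5)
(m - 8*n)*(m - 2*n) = m^2 - 10*m*n + 16*n^2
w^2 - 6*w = w*(w - 6)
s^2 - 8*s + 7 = (s - 7)*(s - 1)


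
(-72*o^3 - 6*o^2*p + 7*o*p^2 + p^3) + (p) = -72*o^3 - 6*o^2*p + 7*o*p^2 + p^3 + p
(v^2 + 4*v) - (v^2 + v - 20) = 3*v + 20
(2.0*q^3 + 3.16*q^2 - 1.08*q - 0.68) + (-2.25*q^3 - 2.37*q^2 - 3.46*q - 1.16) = -0.25*q^3 + 0.79*q^2 - 4.54*q - 1.84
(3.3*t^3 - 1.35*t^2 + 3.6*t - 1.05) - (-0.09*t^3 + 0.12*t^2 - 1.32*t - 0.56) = 3.39*t^3 - 1.47*t^2 + 4.92*t - 0.49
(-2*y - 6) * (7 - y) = 2*y^2 - 8*y - 42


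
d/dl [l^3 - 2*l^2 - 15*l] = 3*l^2 - 4*l - 15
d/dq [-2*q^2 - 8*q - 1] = -4*q - 8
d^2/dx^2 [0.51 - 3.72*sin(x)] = 3.72*sin(x)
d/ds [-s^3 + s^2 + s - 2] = -3*s^2 + 2*s + 1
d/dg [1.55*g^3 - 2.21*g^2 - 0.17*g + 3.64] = 4.65*g^2 - 4.42*g - 0.17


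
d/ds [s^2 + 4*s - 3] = 2*s + 4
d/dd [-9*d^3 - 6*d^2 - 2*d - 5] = -27*d^2 - 12*d - 2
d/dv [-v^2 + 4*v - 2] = 4 - 2*v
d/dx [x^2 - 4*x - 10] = 2*x - 4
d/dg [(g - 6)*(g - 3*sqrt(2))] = 2*g - 6 - 3*sqrt(2)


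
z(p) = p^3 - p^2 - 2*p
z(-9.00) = -792.00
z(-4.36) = -93.17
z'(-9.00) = 259.00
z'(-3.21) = 35.33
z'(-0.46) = -0.45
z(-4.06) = -75.29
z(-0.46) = 0.61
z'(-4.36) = 63.75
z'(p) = 3*p^2 - 2*p - 2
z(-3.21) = -36.96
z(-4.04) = -74.18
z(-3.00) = -30.00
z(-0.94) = 0.17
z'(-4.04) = 55.04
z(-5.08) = -146.74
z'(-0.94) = 2.53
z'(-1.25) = 5.19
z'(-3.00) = 31.00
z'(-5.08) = 85.58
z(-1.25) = -1.02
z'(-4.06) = 55.57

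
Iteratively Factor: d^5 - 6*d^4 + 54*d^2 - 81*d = (d + 3)*(d^4 - 9*d^3 + 27*d^2 - 27*d) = (d - 3)*(d + 3)*(d^3 - 6*d^2 + 9*d) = d*(d - 3)*(d + 3)*(d^2 - 6*d + 9) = d*(d - 3)^2*(d + 3)*(d - 3)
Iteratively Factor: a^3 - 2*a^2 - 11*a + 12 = (a - 4)*(a^2 + 2*a - 3) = (a - 4)*(a - 1)*(a + 3)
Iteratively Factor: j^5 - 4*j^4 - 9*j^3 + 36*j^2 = (j)*(j^4 - 4*j^3 - 9*j^2 + 36*j) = j*(j - 3)*(j^3 - j^2 - 12*j) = j^2*(j - 3)*(j^2 - j - 12) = j^2*(j - 4)*(j - 3)*(j + 3)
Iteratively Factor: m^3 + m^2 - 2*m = (m + 2)*(m^2 - m) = m*(m + 2)*(m - 1)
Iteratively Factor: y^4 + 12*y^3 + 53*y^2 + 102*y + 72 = (y + 2)*(y^3 + 10*y^2 + 33*y + 36) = (y + 2)*(y + 4)*(y^2 + 6*y + 9) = (y + 2)*(y + 3)*(y + 4)*(y + 3)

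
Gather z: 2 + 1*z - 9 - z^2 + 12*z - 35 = -z^2 + 13*z - 42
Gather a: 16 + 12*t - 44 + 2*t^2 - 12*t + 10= 2*t^2 - 18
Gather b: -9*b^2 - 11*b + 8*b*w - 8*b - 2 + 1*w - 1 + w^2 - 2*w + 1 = -9*b^2 + b*(8*w - 19) + w^2 - w - 2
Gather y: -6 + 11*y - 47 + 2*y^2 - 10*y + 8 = 2*y^2 + y - 45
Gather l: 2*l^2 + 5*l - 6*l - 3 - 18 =2*l^2 - l - 21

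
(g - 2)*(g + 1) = g^2 - g - 2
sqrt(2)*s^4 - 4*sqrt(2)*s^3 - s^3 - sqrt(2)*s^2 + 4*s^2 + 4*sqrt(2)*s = s*(s - 4)*(s - sqrt(2))*(sqrt(2)*s + 1)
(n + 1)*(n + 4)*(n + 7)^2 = n^4 + 19*n^3 + 123*n^2 + 301*n + 196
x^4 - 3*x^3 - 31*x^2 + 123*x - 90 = (x - 5)*(x - 3)*(x - 1)*(x + 6)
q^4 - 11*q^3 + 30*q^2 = q^2*(q - 6)*(q - 5)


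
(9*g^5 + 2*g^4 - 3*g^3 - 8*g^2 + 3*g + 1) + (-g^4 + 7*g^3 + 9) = 9*g^5 + g^4 + 4*g^3 - 8*g^2 + 3*g + 10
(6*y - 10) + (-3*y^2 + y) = -3*y^2 + 7*y - 10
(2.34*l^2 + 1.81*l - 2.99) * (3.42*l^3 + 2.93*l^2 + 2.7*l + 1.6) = 8.0028*l^5 + 13.0464*l^4 + 1.3955*l^3 - 0.129700000000001*l^2 - 5.177*l - 4.784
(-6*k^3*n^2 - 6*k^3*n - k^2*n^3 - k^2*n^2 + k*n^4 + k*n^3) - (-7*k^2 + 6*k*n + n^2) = -6*k^3*n^2 - 6*k^3*n - k^2*n^3 - k^2*n^2 + 7*k^2 + k*n^4 + k*n^3 - 6*k*n - n^2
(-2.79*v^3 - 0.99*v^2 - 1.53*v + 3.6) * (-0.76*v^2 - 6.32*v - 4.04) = 2.1204*v^5 + 18.3852*v^4 + 18.6912*v^3 + 10.9332*v^2 - 16.5708*v - 14.544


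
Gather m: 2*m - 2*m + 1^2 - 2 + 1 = 0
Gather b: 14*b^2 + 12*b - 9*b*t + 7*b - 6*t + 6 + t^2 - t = 14*b^2 + b*(19 - 9*t) + t^2 - 7*t + 6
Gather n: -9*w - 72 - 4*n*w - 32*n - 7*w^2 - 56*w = n*(-4*w - 32) - 7*w^2 - 65*w - 72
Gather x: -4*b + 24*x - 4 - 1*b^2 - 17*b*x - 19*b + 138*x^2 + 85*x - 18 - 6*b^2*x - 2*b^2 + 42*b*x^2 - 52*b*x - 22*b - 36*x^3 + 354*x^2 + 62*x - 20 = -3*b^2 - 45*b - 36*x^3 + x^2*(42*b + 492) + x*(-6*b^2 - 69*b + 171) - 42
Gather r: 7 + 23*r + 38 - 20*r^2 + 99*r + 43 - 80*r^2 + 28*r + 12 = -100*r^2 + 150*r + 100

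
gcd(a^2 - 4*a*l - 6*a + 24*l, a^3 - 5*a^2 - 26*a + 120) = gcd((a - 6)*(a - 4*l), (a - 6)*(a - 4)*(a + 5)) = a - 6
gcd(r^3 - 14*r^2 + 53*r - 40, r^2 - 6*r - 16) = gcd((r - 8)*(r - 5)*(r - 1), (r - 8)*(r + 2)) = r - 8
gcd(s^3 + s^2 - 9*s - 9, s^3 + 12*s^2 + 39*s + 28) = s + 1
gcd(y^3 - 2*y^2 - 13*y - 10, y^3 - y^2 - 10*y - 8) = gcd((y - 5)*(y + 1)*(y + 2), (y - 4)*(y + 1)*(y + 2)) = y^2 + 3*y + 2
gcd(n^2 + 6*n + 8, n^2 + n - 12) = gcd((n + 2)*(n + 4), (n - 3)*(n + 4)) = n + 4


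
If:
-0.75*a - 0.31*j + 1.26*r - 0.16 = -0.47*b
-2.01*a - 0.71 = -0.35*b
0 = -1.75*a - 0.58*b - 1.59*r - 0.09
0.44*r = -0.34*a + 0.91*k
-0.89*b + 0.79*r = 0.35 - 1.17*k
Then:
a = -0.36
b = -0.03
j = 1.73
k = 0.04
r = 0.35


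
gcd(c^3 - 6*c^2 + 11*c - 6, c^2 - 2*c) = c - 2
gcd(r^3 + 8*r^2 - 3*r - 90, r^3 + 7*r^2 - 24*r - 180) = r + 6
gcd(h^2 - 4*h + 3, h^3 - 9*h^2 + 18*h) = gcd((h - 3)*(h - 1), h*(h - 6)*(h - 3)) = h - 3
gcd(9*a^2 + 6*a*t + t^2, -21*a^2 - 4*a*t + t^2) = 3*a + t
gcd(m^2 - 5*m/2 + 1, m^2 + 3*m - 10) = m - 2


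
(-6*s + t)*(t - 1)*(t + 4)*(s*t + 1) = -6*s^2*t^3 - 18*s^2*t^2 + 24*s^2*t + s*t^4 + 3*s*t^3 - 10*s*t^2 - 18*s*t + 24*s + t^3 + 3*t^2 - 4*t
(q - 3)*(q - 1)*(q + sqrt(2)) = q^3 - 4*q^2 + sqrt(2)*q^2 - 4*sqrt(2)*q + 3*q + 3*sqrt(2)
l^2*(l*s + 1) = l^3*s + l^2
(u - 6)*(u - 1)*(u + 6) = u^3 - u^2 - 36*u + 36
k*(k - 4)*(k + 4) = k^3 - 16*k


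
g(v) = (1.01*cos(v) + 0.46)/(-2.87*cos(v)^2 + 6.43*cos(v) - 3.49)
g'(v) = (-5.74*sin(v)*cos(v) + 6.43*sin(v))*(1.01*cos(v) + 0.46)/(-2.87*cos(v)^2 + 6.43*cos(v) - 3.49)^2 - 1.01*sin(v)/(-2.87*cos(v)^2 + 6.43*cos(v) - 3.49) = (-2.8987*cos(v)^2 - 2.6404*cos(v) + 6.4827)*sin(v)/(8.2369*cos(v)^4 - 36.9082*cos(v)^3 + 61.3775*cos(v)^2 - 44.8814*cos(v) + 12.1801)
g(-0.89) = -1.89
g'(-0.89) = -8.49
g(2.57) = 0.04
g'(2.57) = 0.03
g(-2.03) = -0.00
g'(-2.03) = -0.13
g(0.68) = -5.52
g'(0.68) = 33.11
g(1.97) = -0.01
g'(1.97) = 0.16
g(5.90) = 287.06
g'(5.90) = -24324.07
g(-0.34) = 66.94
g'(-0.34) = -1061.94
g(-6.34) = 21.32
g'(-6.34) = -11.46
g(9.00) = 0.04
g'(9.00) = 0.02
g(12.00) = -12.18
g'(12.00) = -101.30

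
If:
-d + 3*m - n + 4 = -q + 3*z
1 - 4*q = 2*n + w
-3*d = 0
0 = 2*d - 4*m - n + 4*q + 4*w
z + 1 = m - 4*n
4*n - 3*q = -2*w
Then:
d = 0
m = 931/484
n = -79/121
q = 2/11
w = 191/121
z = 1711/484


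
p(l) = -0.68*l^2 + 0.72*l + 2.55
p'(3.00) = -3.36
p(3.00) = -1.41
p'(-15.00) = 21.12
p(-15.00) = -161.25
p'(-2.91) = 4.68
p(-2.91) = -5.30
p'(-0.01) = 0.73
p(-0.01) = 2.54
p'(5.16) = -6.30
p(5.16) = -11.84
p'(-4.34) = 6.62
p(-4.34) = -13.38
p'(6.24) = -7.77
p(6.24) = -19.43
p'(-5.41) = 8.08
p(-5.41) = -21.25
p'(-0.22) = 1.02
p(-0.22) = 2.36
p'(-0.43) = 1.30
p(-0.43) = 2.11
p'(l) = 0.72 - 1.36*l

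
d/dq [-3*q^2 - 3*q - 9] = -6*q - 3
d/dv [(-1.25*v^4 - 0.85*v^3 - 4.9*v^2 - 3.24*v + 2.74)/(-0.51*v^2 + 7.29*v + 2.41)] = (1.275*v^5 - 26.904*v^4 - 24.443*v^3 - 43.5189*v^2 - 20.8232*v - 27.783)/(0.2601*v^4 - 7.4358*v^3 + 50.6859*v^2 + 35.1378*v + 5.8081)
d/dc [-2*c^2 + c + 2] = 1 - 4*c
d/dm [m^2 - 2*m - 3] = 2*m - 2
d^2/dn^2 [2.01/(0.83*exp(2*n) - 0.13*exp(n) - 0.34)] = ((0.2613 - 6.6732*exp(n))*(-0.83*exp(2*n) + 0.13*exp(n) + 0.34) - 2.01*(1.66*exp(n) - 0.13)*(3.32*exp(n) - 0.26)*exp(n))*exp(n)/(-0.83*exp(2*n) + 0.13*exp(n) + 0.34)^3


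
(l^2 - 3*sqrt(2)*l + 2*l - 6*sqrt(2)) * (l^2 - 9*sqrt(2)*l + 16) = l^4 - 12*sqrt(2)*l^3 + 2*l^3 - 24*sqrt(2)*l^2 + 70*l^2 - 48*sqrt(2)*l + 140*l - 96*sqrt(2)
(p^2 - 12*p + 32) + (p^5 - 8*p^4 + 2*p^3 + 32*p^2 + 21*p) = p^5 - 8*p^4 + 2*p^3 + 33*p^2 + 9*p + 32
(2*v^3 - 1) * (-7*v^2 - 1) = -14*v^5 - 2*v^3 + 7*v^2 + 1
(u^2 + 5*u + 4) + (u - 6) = u^2 + 6*u - 2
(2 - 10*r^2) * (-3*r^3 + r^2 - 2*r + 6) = 30*r^5 - 10*r^4 + 14*r^3 - 58*r^2 - 4*r + 12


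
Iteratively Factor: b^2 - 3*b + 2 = (b - 2)*(b - 1)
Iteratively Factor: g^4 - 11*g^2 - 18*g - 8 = (g + 1)*(g^3 - g^2 - 10*g - 8) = (g + 1)^2*(g^2 - 2*g - 8) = (g + 1)^2*(g + 2)*(g - 4)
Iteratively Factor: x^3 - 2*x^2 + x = (x - 1)*(x^2 - x) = x*(x - 1)*(x - 1)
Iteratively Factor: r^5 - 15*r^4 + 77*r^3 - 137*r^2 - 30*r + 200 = (r - 5)*(r^4 - 10*r^3 + 27*r^2 - 2*r - 40) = (r - 5)*(r + 1)*(r^3 - 11*r^2 + 38*r - 40) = (r - 5)*(r - 2)*(r + 1)*(r^2 - 9*r + 20) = (r - 5)*(r - 4)*(r - 2)*(r + 1)*(r - 5)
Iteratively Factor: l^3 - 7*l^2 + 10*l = (l - 2)*(l^2 - 5*l) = l*(l - 2)*(l - 5)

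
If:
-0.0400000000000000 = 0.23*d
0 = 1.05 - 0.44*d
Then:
No Solution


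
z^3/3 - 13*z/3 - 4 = (z/3 + 1)*(z - 4)*(z + 1)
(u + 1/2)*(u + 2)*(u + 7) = u^3 + 19*u^2/2 + 37*u/2 + 7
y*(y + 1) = y^2 + y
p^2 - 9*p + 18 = (p - 6)*(p - 3)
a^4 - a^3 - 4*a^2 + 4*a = a*(a - 2)*(a - 1)*(a + 2)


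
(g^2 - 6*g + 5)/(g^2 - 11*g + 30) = (g - 1)/(g - 6)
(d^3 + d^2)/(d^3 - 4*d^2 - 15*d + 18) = d^2*(d + 1)/(d^3 - 4*d^2 - 15*d + 18)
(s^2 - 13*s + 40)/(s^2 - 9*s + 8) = (s - 5)/(s - 1)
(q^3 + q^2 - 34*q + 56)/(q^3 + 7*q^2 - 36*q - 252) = (q^2 - 6*q + 8)/(q^2 - 36)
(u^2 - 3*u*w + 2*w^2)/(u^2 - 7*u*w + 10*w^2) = (u - w)/(u - 5*w)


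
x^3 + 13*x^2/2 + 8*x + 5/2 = (x + 1/2)*(x + 1)*(x + 5)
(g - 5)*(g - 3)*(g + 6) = g^3 - 2*g^2 - 33*g + 90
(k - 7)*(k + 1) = k^2 - 6*k - 7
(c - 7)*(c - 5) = c^2 - 12*c + 35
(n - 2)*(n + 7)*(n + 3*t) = n^3 + 3*n^2*t + 5*n^2 + 15*n*t - 14*n - 42*t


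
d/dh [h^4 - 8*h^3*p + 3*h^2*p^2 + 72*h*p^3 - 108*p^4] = 4*h^3 - 24*h^2*p + 6*h*p^2 + 72*p^3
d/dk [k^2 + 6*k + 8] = 2*k + 6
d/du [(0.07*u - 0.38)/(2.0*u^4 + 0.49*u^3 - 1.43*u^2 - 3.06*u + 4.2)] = (-0.42*u^4 + 2.9714*u^3 + 0.6587*u^2 - 1.0868*u - 0.8688)/(4.0*u^8 + 1.96*u^7 - 5.4799*u^6 - 13.6414*u^5 + 15.8461*u^4 + 12.8676*u^3 - 2.6484*u^2 - 25.704*u + 17.64)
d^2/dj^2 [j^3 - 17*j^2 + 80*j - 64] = 6*j - 34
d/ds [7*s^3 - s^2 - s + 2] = 21*s^2 - 2*s - 1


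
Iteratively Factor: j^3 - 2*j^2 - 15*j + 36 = (j - 3)*(j^2 + j - 12) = (j - 3)^2*(j + 4)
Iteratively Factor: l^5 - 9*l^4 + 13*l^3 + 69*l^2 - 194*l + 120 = (l - 2)*(l^4 - 7*l^3 - l^2 + 67*l - 60) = (l - 4)*(l - 2)*(l^3 - 3*l^2 - 13*l + 15) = (l - 4)*(l - 2)*(l - 1)*(l^2 - 2*l - 15) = (l - 5)*(l - 4)*(l - 2)*(l - 1)*(l + 3)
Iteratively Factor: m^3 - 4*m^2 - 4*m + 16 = (m - 2)*(m^2 - 2*m - 8) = (m - 2)*(m + 2)*(m - 4)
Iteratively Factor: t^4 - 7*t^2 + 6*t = (t + 3)*(t^3 - 3*t^2 + 2*t) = (t - 1)*(t + 3)*(t^2 - 2*t) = t*(t - 1)*(t + 3)*(t - 2)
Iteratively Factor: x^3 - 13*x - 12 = (x + 3)*(x^2 - 3*x - 4) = (x - 4)*(x + 3)*(x + 1)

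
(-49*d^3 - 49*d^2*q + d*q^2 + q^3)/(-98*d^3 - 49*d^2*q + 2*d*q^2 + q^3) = (d + q)/(2*d + q)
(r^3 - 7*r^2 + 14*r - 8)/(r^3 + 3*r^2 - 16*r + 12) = (r - 4)/(r + 6)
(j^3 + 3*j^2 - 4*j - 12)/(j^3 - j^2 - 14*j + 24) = (j^2 + 5*j + 6)/(j^2 + j - 12)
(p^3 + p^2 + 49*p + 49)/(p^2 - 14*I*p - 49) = (p^2 + p*(1 + 7*I) + 7*I)/(p - 7*I)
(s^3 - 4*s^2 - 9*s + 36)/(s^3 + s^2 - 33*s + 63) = (s^2 - s - 12)/(s^2 + 4*s - 21)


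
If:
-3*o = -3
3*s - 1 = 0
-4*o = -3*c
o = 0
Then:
No Solution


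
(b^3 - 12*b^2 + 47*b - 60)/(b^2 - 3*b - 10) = (b^2 - 7*b + 12)/(b + 2)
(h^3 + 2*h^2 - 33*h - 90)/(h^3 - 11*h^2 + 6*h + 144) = (h + 5)/(h - 8)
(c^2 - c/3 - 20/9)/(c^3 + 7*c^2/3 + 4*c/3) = (c - 5/3)/(c*(c + 1))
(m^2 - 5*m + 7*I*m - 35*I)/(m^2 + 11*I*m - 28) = (m - 5)/(m + 4*I)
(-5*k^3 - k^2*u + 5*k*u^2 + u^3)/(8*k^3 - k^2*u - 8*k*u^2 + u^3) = (5*k + u)/(-8*k + u)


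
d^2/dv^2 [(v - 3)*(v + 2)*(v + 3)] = 6*v + 4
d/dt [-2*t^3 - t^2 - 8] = 2*t*(-3*t - 1)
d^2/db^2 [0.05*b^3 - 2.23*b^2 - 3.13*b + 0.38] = 0.3*b - 4.46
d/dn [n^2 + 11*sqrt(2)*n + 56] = 2*n + 11*sqrt(2)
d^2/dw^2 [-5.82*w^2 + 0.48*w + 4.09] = -11.6400000000000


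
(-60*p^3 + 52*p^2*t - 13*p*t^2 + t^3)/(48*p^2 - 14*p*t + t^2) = (-10*p^2 + 7*p*t - t^2)/(8*p - t)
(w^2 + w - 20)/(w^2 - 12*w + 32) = (w + 5)/(w - 8)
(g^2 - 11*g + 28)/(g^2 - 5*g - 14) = (g - 4)/(g + 2)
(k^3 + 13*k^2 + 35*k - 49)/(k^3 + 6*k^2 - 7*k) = (k + 7)/k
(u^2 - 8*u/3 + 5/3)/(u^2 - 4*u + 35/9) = 3*(u - 1)/(3*u - 7)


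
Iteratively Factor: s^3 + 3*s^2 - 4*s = (s - 1)*(s^2 + 4*s) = s*(s - 1)*(s + 4)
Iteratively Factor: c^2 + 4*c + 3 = (c + 3)*(c + 1)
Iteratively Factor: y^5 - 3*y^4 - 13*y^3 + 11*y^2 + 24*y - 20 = (y + 2)*(y^4 - 5*y^3 - 3*y^2 + 17*y - 10) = (y - 1)*(y + 2)*(y^3 - 4*y^2 - 7*y + 10) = (y - 1)^2*(y + 2)*(y^2 - 3*y - 10) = (y - 1)^2*(y + 2)^2*(y - 5)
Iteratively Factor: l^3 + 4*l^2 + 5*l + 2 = (l + 1)*(l^2 + 3*l + 2) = (l + 1)^2*(l + 2)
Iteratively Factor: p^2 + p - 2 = (p + 2)*(p - 1)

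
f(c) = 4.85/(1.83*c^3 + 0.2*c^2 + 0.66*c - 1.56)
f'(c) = 4.85*(-5.49*c^2 - 0.4*c - 0.66)/(1.83*c^3 + 0.2*c^2 + 0.66*c - 1.56)^2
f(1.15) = 2.16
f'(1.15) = -8.05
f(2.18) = 0.25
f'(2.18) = -0.34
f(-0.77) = -1.74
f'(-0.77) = -2.26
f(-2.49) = -0.16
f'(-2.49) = -0.18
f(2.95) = 0.10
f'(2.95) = -0.10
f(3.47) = 0.06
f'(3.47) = -0.05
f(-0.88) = -1.50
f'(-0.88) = -2.12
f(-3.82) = -0.05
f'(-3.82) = -0.04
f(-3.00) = -0.09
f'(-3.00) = -0.09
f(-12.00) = -0.00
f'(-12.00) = -0.00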